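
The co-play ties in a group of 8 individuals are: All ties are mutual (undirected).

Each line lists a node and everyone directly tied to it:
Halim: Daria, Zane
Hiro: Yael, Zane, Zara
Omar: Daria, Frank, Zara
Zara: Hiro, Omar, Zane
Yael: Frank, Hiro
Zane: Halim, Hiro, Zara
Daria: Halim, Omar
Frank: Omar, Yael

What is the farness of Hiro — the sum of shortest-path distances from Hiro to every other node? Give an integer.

12

Distances from Hiro: Daria:3, Frank:2, Halim:2, Omar:2, Yael:1, Zane:1, Zara:1.
Sum = 3 + 2 + 2 + 2 + 1 + 1 + 1 = 12.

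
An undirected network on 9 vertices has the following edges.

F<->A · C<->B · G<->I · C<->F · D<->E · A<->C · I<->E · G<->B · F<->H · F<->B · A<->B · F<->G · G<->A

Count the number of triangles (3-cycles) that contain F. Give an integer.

5

F's neighbors: A, B, C, G, and H.
Neighbor pairs that are themselves tied: F–A–B; F–A–C; F–A–G; F–B–C; F–B–G. Each forms one triangle with F, for 5 in total.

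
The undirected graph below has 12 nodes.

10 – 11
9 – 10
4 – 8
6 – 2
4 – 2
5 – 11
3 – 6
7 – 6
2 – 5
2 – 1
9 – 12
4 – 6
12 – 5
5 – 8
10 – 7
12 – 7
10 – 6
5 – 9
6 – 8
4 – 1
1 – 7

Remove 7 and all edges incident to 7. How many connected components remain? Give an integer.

1

7's neighbors (1, 6, 10, and 12) remain reachable from one another through other ties, so the rest of the network stays in one piece.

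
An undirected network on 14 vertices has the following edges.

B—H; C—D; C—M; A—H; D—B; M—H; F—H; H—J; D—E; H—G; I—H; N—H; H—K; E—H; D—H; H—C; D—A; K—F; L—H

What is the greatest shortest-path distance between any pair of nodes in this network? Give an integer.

2

Eccentricity of each node (its greatest distance to any other): A:2, B:2, C:2, D:2, E:2, F:2, G:2, H:1, I:2, J:2, K:2, L:2, M:2, N:2.
The maximum eccentricity is 2, realized for instance by the pair M–K via M – H – K. So the diameter is 2.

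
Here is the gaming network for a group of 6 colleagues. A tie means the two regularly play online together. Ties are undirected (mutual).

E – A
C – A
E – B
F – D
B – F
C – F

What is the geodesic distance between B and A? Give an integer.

One shortest route is B – E – A, which uses 2 edges, and B and A are not directly tied, so nothing shorter exists. So d(B,A) = 2.

2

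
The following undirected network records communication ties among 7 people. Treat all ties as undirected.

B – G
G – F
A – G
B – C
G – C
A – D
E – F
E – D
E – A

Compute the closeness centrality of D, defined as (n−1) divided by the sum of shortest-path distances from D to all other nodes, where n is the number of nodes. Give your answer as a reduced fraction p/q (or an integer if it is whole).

Distances from D: A:1, B:3, C:3, E:1, F:2, G:2. Sum = 12.
n = 7, so closeness = 6/12 = 1/2.

1/2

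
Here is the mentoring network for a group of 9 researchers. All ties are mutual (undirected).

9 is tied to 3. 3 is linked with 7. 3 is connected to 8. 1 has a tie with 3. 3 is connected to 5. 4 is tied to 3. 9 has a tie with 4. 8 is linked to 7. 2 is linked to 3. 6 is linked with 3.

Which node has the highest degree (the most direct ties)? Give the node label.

Degrees — 1:1, 2:1, 3:8, 4:2, 5:1, 6:1, 7:2, 8:2, 9:2.
The maximum is 8, attained only by 3.

3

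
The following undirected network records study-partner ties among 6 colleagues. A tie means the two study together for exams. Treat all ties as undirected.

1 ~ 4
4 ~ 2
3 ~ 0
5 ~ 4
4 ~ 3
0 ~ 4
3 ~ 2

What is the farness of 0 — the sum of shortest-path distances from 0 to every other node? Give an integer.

Distances from 0: 1:2, 2:2, 3:1, 4:1, 5:2.
Sum = 2 + 2 + 1 + 1 + 2 = 8.

8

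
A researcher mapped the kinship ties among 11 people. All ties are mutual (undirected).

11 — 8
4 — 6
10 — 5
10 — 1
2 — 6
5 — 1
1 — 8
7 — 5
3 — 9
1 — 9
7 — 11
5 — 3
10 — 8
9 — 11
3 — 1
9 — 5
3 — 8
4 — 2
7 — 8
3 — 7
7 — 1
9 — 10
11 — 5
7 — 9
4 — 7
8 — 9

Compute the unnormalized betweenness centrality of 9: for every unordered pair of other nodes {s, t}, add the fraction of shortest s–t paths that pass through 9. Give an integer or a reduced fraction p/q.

9/4

Pairs whose geodesics pass through 9 — 5–8: 1/6; 11–3: 1/4; 11–10: 1/3; 11–1: 1/4; 3–10: 1/4; 10–7: 1/4; 10–4: 1/4; 10–2: 1/4; 10–6: 1/4.
All other pairs contribute 0.
Summing the contributions gives betweenness(9) = 9/4.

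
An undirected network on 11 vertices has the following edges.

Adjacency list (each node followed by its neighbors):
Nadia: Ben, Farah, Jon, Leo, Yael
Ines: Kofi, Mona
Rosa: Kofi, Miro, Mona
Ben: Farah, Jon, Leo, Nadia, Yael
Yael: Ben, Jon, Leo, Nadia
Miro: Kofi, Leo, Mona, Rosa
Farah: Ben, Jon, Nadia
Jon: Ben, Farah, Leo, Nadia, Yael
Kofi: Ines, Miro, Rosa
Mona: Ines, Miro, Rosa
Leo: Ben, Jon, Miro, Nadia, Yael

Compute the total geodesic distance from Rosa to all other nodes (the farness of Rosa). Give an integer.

Distances from Rosa: Ben:3, Farah:4, Ines:2, Jon:3, Kofi:1, Leo:2, Miro:1, Mona:1, Nadia:3, Yael:3.
Sum = 3 + 4 + 2 + 3 + 1 + 2 + 1 + 1 + 3 + 3 = 23.

23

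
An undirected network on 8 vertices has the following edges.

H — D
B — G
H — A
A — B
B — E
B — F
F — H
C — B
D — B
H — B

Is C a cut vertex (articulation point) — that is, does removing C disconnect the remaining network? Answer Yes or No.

Even without C, every remaining node can still reach every other (the residual graph is connected), so C is not a cut vertex.

No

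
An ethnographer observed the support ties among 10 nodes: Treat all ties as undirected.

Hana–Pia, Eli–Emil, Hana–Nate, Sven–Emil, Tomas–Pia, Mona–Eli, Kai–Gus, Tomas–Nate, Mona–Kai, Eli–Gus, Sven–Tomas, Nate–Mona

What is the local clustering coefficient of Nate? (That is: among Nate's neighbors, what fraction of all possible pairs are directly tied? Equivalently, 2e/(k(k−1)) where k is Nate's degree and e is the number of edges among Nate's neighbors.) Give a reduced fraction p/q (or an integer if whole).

Nate's neighbors: Hana, Mona, and Tomas (k = 3).
Possible neighbor pairs: C(3,2) = 3. Edges among them: none → e = 0.
Clustering(Nate) = 0/3 = 0.

0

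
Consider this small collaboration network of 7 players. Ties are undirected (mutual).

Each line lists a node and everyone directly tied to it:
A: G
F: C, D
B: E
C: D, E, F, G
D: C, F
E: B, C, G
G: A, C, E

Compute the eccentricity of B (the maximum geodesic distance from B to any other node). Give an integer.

3

Distances from B: A:3, C:2, D:3, E:1, F:3, G:2.
The largest is 3 (to F, D, and A), so the eccentricity of B is 3.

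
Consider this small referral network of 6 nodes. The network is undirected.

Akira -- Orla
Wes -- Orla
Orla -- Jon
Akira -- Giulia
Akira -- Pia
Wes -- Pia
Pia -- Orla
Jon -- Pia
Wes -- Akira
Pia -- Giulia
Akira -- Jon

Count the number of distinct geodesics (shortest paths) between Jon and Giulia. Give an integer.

2

The shortest distance is 2. The length-2 paths are: Jon–Pia–Giulia; Jon–Akira–Giulia.
That gives 2 distinct shortest paths.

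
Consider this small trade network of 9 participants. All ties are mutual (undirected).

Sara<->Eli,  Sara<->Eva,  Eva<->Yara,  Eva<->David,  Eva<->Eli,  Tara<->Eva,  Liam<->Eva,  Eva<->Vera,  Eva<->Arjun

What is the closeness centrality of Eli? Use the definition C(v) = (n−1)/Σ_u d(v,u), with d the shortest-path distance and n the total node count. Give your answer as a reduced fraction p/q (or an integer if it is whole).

4/7

Distances from Eli: Arjun:2, David:2, Eva:1, Liam:2, Sara:1, Tara:2, Vera:2, Yara:2. Sum = 14.
n = 9, so closeness = 8/14 = 4/7.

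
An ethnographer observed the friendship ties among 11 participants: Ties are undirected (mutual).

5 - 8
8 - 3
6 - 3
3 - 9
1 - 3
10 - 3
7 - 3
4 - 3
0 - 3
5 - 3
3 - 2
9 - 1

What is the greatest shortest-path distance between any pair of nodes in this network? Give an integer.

2

Eccentricity of each node (its greatest distance to any other): 0:2, 1:2, 2:2, 3:1, 4:2, 5:2, 6:2, 7:2, 8:2, 9:2, 10:2.
The maximum eccentricity is 2, realized for instance by the pair 7–9 via 7 – 3 – 9. So the diameter is 2.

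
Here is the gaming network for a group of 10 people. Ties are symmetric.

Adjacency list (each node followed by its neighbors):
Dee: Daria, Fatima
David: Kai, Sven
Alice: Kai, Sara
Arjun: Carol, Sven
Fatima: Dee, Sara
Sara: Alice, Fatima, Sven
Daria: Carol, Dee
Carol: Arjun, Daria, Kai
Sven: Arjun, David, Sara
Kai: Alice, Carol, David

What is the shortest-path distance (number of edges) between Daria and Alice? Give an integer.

One shortest route is Daria – Carol – Kai – Alice, which uses 3 edges, and at distance 2 from Daria we only reach {Arjun, Fatima, Kai}, which does not include Alice. So d(Daria,Alice) = 3.

3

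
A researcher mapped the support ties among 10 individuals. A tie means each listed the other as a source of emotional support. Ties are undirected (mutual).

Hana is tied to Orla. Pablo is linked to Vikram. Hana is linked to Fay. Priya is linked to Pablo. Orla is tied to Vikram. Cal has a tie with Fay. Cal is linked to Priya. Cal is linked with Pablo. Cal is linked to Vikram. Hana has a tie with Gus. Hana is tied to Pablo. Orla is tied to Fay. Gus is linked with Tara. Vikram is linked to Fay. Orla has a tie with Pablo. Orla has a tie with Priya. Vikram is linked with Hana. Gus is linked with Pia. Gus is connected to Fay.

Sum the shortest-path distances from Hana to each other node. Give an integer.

13

Distances from Hana: Cal:2, Fay:1, Gus:1, Orla:1, Pablo:1, Pia:2, Priya:2, Tara:2, Vikram:1.
Sum = 2 + 1 + 1 + 1 + 1 + 2 + 2 + 2 + 1 = 13.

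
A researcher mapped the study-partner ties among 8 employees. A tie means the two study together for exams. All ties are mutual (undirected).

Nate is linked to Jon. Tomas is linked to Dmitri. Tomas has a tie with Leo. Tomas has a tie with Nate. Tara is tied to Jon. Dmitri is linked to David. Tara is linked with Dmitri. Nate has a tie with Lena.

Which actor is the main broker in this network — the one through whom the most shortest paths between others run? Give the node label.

Tomas

Unnormalized betweenness of each node: David:0, Dmitri:8, Jon:2, Lena:0, Leo:0, Nate:8, Tara:2, Tomas:10.
Tomas has the largest value, 10, making it the main broker — the node through which the most shortest paths run.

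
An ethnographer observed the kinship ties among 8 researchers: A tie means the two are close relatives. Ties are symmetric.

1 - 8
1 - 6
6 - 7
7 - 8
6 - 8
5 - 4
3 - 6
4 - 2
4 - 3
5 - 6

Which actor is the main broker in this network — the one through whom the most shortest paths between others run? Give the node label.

Unnormalized betweenness of each node: 1:0, 2:0, 3:4, 4:13/2, 5:4, 6:13, 7:0, 8:1/2.
6 has the largest value, 13, making it the main broker — the node through which the most shortest paths run.

6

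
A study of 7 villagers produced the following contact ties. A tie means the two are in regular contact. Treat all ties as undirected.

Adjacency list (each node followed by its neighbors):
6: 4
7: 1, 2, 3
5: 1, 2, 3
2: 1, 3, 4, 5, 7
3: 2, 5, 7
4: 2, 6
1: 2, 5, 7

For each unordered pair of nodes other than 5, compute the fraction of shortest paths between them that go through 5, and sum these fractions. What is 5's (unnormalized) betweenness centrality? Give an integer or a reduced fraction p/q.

Pairs whose geodesics pass through 5 — 3–1: 1/3.
All other pairs contribute 0.
Summing the contributions gives betweenness(5) = 1/3.

1/3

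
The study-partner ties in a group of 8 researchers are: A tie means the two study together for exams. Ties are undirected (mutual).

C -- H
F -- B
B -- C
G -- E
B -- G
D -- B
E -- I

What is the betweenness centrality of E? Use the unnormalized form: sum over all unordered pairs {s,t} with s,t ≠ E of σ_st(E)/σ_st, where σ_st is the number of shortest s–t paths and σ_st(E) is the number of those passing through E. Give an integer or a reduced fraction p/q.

6

Pairs whose geodesics pass through E — I–F: 1; I–B: 1; I–H: 1; I–C: 1; I–D: 1; I–G: 1.
All other pairs contribute 0.
Summing the contributions gives betweenness(E) = 6.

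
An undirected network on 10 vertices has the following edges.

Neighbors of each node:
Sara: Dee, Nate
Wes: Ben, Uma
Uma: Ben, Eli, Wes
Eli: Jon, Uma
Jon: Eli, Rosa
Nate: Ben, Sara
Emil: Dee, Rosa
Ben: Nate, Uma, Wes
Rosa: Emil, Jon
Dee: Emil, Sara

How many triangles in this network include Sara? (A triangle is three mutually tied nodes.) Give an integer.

Sara's neighbors are Dee and Nate, but none of them are tied to each other, so no triangle contains Sara.

0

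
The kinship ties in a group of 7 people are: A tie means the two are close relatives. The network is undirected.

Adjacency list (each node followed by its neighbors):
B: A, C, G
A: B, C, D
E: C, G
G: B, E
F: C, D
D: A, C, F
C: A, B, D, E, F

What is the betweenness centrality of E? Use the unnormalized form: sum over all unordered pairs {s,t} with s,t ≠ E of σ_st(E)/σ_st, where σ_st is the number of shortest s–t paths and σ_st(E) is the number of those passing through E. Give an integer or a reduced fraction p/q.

Pairs whose geodesics pass through E — D–G: 1/3; F–G: 1/2; C–G: 1/2.
All other pairs contribute 0.
Summing the contributions gives betweenness(E) = 4/3.

4/3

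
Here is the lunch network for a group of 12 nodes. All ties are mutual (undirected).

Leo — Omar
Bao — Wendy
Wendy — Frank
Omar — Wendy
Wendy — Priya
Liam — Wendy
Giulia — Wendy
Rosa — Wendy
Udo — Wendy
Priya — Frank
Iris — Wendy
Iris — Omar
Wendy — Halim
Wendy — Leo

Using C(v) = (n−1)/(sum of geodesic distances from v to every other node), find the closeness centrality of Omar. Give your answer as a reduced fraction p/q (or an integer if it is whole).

Distances from Omar: Bao:2, Frank:2, Giulia:2, Halim:2, Iris:1, Leo:1, Liam:2, Priya:2, Rosa:2, Udo:2, Wendy:1. Sum = 19.
n = 12, so closeness = 11/19.

11/19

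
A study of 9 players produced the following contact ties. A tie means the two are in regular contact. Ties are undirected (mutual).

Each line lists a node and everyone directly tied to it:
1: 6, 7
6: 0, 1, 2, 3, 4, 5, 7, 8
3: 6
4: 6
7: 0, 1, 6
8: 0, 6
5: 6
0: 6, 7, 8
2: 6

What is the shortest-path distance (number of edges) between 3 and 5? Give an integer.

2

One shortest route is 3 – 6 – 5, which uses 2 edges, and 3 and 5 are not directly tied, so nothing shorter exists. So d(3,5) = 2.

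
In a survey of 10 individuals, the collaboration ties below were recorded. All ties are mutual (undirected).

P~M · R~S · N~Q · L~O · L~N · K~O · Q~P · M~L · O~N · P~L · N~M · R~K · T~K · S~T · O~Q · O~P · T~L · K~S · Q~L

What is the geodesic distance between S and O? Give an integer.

2

One shortest route is S – K – O, which uses 2 edges, and S and O are not directly tied, so nothing shorter exists. So d(S,O) = 2.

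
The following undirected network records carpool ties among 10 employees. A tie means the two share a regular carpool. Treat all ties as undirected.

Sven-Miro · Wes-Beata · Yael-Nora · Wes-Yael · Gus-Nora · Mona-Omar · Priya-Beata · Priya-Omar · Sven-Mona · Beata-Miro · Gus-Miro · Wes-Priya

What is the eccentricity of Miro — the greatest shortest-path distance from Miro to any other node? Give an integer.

3

Distances from Miro: Beata:1, Gus:1, Mona:2, Nora:2, Omar:3, Priya:2, Sven:1, Wes:2, Yael:3.
The largest is 3 (to Omar and Yael), so the eccentricity of Miro is 3.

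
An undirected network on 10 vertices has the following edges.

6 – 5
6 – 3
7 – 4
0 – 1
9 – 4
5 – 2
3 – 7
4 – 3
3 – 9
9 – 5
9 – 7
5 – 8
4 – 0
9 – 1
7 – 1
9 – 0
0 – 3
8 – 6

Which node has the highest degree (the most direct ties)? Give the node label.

9

Degrees — 0:4, 1:3, 2:1, 3:5, 4:4, 5:4, 6:3, 7:4, 8:2, 9:6.
The maximum is 6, attained only by 9.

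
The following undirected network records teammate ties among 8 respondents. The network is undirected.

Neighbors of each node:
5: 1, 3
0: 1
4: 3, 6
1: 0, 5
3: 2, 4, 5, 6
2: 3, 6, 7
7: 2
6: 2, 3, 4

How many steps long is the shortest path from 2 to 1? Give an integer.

One shortest route is 2 – 3 – 5 – 1, which uses 3 edges, and at distance 2 from 2 we only reach {4, 5}, which does not include 1. So d(2,1) = 3.

3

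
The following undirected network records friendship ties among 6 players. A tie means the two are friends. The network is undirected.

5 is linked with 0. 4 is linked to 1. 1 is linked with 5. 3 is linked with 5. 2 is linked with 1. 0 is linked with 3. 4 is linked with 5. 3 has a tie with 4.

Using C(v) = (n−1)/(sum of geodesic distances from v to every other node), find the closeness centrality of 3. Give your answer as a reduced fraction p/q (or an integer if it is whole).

Distances from 3: 0:1, 1:2, 2:3, 4:1, 5:1. Sum = 8.
n = 6, so closeness = 5/8.

5/8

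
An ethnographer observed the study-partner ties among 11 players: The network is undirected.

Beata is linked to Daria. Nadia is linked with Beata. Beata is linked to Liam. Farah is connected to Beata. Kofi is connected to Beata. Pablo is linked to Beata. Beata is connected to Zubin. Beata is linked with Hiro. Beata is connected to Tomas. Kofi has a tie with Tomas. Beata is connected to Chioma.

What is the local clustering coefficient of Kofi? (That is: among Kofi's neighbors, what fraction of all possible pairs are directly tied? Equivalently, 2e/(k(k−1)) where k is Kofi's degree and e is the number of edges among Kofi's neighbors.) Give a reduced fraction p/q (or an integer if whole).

Kofi's neighbors: Beata and Tomas (k = 2).
Possible neighbor pairs: C(2,2) = 1. Edges among them: Beata–Tomas → e = 1.
Clustering(Kofi) = 1/1.

1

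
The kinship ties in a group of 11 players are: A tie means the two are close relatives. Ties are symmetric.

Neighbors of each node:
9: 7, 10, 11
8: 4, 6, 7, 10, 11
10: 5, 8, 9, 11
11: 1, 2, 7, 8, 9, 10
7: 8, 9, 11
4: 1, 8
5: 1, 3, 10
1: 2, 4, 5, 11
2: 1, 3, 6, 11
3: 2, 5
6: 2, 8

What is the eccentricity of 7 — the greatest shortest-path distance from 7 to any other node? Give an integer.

3

Distances from 7: 1:2, 2:2, 3:3, 4:2, 5:3, 6:2, 8:1, 9:1, 10:2, 11:1.
The largest is 3 (to 5 and 3), so the eccentricity of 7 is 3.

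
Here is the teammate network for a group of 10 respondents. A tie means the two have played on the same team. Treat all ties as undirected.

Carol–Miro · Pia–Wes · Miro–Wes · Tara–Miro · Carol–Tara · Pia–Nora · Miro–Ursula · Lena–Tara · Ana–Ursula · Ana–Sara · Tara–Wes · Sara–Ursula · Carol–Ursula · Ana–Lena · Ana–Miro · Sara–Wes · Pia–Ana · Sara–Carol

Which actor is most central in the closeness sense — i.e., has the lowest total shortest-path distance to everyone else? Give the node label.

Farness (sum of distances to all others) for each node — Ana:13, Carol:17, Lena:17, Miro:14, Nora:24, Pia:16, Sara:15, Tara:15, Ursula:15, Wes:14.
The smallest farness is 13, for Ana, so Ana has the highest closeness.

Ana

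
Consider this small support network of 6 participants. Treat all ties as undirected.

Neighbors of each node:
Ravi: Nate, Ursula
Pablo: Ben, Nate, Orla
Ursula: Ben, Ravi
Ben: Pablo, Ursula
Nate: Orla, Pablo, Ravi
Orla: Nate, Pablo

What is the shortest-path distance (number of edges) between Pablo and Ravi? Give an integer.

2

One shortest route is Pablo – Nate – Ravi, which uses 2 edges, and Pablo and Ravi are not directly tied, so nothing shorter exists. So d(Pablo,Ravi) = 2.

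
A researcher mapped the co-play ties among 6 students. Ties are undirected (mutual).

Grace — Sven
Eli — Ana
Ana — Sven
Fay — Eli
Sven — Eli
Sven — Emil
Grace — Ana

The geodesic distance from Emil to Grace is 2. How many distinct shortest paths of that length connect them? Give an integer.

The shortest distance is 2, and the only length-2 path is Emil–Sven–Grace. So there is exactly 1 shortest path.

1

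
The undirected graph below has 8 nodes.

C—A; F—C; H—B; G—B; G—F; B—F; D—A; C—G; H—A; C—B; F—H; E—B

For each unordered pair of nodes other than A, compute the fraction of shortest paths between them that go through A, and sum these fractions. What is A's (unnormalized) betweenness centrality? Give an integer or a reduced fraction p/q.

Pairs whose geodesics pass through A — G–D: 1; F–D: 2/2; B–D: 2/2; H–C: 1/3; H–D: 1; C–D: 1; D–E: 2/2.
All other pairs contribute 0.
Summing the contributions gives betweenness(A) = 19/3.

19/3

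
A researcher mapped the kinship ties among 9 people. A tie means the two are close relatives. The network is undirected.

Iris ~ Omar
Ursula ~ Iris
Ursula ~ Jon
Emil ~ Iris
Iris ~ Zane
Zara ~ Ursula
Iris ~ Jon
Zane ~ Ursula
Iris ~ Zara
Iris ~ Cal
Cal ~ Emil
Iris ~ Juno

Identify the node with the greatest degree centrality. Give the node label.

Degrees — Cal:2, Emil:2, Iris:8, Jon:2, Juno:1, Omar:1, Ursula:4, Zane:2, Zara:2.
The maximum is 8, attained only by Iris.

Iris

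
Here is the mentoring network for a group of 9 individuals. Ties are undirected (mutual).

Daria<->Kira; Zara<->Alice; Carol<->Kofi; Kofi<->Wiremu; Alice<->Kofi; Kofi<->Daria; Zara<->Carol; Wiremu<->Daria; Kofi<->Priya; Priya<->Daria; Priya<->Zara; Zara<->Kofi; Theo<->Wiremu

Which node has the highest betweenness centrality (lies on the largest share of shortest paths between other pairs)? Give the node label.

Kofi

Unnormalized betweenness of each node: Alice:0, Carol:0, Daria:8, Kira:0, Kofi:27/2, Priya:1, Theo:0, Wiremu:7, Zara:3/2.
Kofi has the largest value, 27/2, making it the main broker — the node through which the most shortest paths run.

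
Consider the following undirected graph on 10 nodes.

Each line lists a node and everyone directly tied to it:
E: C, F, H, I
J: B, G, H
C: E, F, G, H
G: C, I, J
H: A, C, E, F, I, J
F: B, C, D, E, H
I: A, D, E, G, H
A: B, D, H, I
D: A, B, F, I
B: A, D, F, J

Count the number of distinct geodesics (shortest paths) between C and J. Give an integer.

2

The shortest distance is 2. The length-2 paths are: C–H–J; C–G–J.
That gives 2 distinct shortest paths.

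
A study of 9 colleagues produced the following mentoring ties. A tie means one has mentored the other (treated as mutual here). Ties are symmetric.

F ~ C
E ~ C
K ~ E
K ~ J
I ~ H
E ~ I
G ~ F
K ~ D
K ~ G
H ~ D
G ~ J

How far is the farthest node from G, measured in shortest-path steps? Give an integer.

3

Distances from G: C:2, D:2, E:2, F:1, H:3, I:3, J:1, K:1.
The largest is 3 (to H and I), so the eccentricity of G is 3.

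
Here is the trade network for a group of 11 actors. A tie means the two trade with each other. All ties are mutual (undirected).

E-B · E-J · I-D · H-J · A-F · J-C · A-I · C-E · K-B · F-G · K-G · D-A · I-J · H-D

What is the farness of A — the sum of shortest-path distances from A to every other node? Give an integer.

22

Distances from A: B:4, C:3, D:1, E:3, F:1, G:2, H:2, I:1, J:2, K:3.
Sum = 4 + 3 + 1 + 3 + 1 + 2 + 2 + 1 + 2 + 3 = 22.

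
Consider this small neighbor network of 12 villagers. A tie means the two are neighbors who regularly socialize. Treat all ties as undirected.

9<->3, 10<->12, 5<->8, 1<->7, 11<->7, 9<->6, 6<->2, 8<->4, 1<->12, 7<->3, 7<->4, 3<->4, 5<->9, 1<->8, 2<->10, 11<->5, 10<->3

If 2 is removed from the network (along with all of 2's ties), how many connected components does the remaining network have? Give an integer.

1

2's neighbors (6 and 10) remain reachable from one another through other ties, so the rest of the network stays in one piece.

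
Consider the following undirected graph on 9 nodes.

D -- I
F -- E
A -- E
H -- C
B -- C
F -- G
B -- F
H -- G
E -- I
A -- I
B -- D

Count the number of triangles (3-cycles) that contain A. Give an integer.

1

A's neighbors: E and I.
Neighbor pairs that are themselves tied: A–E–I. Each forms one triangle with A, for 1 in total.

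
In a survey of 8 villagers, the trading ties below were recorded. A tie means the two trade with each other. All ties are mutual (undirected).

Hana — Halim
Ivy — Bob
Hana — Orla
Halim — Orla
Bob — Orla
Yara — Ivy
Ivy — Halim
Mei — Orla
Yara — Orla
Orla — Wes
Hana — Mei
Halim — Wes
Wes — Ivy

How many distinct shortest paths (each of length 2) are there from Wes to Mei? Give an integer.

The shortest distance is 2, and the only length-2 path is Wes–Orla–Mei. So there is exactly 1 shortest path.

1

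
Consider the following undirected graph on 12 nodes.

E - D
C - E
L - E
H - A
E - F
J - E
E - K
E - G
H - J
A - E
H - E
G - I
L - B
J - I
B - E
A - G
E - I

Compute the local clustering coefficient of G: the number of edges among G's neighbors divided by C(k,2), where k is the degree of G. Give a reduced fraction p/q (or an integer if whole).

G's neighbors: A, E, and I (k = 3).
Possible neighbor pairs: C(3,2) = 3. Edges among them: A–E, E–I → e = 2.
Clustering(G) = 2/3.

2/3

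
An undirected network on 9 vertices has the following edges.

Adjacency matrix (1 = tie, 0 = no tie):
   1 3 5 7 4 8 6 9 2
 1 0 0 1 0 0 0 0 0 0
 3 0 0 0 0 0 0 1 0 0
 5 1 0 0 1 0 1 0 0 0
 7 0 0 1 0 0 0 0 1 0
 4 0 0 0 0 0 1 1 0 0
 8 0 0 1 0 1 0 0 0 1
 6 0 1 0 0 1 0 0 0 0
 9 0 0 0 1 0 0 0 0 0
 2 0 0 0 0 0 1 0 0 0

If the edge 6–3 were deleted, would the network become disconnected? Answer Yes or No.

Without the 6–3 edge there is no alternate route between 6 and 3, so the network disconnects. It is a bridge.

Yes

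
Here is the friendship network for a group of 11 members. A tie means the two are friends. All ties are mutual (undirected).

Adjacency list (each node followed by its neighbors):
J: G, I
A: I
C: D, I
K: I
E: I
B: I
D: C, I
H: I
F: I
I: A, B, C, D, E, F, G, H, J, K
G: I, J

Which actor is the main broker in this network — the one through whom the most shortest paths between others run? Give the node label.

Unnormalized betweenness of each node: A:0, B:0, C:0, D:0, E:0, F:0, G:0, H:0, I:43, J:0, K:0.
I has the largest value, 43, making it the main broker — the node through which the most shortest paths run.

I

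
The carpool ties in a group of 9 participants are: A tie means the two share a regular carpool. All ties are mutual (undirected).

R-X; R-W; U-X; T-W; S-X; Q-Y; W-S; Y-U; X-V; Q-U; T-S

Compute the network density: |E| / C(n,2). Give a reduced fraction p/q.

There are 11 edges and 9 nodes, so the maximum possible is C(9,2) = 36.
Density = 11/36.

11/36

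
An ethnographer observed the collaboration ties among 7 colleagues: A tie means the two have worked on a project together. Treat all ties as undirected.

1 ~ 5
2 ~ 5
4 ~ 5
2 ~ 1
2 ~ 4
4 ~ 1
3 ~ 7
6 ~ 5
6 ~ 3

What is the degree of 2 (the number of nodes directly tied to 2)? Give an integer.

2 is directly tied to 1, 4, and 5. That is 3 neighbors, so the degree of 2 is 3.

3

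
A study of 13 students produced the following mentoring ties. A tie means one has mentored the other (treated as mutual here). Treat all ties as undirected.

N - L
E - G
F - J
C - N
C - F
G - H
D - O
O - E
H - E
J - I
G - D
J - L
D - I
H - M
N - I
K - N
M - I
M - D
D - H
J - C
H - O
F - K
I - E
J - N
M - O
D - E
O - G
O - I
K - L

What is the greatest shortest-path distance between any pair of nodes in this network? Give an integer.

Eccentricity of each node (its greatest distance to any other): C:4, D:3, E:3, F:4, G:4, H:4, I:2, J:3, K:4, L:4, M:3, N:3, O:3.
The maximum eccentricity is 4, realized for instance by the pair L–H via L – N – I – O – H. So the diameter is 4.

4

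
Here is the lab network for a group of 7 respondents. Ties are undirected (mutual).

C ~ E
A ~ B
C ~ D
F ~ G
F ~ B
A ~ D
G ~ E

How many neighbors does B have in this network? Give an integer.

B is directly tied to A and F. That is 2 neighbors, so the degree of B is 2.

2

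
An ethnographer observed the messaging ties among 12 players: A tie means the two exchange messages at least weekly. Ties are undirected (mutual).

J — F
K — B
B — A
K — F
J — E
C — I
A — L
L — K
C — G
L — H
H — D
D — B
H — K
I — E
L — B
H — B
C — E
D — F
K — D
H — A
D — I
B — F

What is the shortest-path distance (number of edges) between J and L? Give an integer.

One shortest route is J – F – B – L, which uses 3 edges, and at distance 2 from J we only reach {B, C, D, I, K}, which does not include L. So d(J,L) = 3.

3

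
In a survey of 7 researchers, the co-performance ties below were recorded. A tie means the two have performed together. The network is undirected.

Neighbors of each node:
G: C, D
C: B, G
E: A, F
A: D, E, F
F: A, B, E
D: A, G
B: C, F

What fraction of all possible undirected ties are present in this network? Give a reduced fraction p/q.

8/21

There are 8 edges and 7 nodes, so the maximum possible is C(7,2) = 21.
Density = 8/21.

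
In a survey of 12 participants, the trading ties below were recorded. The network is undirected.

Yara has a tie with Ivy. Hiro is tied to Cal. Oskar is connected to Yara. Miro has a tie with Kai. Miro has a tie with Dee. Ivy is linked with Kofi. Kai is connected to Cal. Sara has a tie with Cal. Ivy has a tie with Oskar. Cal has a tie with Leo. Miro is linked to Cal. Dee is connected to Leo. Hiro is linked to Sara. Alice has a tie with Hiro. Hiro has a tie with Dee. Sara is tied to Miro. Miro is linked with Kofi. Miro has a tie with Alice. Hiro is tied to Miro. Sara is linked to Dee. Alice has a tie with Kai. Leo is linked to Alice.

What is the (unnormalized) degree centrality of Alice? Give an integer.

4

Alice is directly tied to Hiro, Kai, Leo, and Miro. That is 4 neighbors, so the degree of Alice is 4.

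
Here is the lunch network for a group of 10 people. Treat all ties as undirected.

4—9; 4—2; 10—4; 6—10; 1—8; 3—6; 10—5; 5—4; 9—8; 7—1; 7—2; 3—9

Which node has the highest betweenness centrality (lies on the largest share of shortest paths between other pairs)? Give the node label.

Unnormalized betweenness of each node: 1:5/2, 2:13/2, 3:3, 4:16, 5:0, 6:3/2, 7:3, 8:11/2, 9:25/2, 10:9/2.
4 has the largest value, 16, making it the main broker — the node through which the most shortest paths run.

4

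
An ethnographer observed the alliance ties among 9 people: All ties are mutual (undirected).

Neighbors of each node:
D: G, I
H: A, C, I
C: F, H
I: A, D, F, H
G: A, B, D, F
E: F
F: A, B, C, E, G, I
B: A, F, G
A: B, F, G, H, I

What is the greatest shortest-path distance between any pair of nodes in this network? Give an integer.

Eccentricity of each node (its greatest distance to any other): A:2, B:2, C:3, D:3, E:3, F:2, G:2, H:3, I:2.
The maximum eccentricity is 3, realized for instance by the pair D–C via D – I – H – C. So the diameter is 3.

3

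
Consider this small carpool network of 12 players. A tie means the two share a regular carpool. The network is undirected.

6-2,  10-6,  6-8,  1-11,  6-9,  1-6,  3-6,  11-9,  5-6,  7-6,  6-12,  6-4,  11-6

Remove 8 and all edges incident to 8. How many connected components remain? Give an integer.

1

8's neighbors (6) remain reachable from one another through other ties, so the rest of the network stays in one piece.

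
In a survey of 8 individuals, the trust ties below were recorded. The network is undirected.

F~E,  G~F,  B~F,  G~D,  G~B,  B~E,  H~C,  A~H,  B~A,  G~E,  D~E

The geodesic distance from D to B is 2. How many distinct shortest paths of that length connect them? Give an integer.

2

The shortest distance is 2. The length-2 paths are: D–G–B; D–E–B.
That gives 2 distinct shortest paths.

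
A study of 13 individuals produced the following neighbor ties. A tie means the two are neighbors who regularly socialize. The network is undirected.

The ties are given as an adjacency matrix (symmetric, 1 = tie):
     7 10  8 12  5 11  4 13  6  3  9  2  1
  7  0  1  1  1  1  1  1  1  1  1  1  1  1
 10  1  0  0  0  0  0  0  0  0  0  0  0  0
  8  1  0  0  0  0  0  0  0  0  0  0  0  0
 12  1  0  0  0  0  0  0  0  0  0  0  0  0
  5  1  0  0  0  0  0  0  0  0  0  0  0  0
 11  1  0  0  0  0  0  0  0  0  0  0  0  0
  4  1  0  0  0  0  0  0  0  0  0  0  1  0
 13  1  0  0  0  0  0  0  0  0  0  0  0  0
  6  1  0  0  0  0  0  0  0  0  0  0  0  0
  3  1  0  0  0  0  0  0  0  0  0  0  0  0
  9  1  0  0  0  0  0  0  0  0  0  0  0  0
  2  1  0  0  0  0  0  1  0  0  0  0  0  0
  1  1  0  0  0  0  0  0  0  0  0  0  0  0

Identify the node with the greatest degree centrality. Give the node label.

Degrees — 1:1, 2:2, 3:1, 4:2, 5:1, 6:1, 7:12, 8:1, 9:1, 10:1, 11:1, 12:1, 13:1.
The maximum is 12, attained only by 7.

7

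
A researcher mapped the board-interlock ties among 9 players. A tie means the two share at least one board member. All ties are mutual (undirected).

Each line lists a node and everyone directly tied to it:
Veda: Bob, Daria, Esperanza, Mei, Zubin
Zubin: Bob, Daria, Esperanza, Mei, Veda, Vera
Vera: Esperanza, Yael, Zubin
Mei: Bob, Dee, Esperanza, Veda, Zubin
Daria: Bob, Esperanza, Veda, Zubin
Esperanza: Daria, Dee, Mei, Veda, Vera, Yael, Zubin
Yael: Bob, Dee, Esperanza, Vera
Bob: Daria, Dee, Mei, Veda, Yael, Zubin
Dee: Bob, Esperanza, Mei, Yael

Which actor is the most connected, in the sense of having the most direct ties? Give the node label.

Esperanza

Degrees — Bob:6, Daria:4, Dee:4, Esperanza:7, Mei:5, Veda:5, Vera:3, Yael:4, Zubin:6.
The maximum is 7, attained only by Esperanza.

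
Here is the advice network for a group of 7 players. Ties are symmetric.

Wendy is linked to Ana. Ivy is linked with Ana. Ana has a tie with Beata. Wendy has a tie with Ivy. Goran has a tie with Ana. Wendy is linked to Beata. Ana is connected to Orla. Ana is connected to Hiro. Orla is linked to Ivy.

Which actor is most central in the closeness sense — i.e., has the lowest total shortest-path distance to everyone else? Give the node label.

Farness (sum of distances to all others) for each node — Ana:6, Beata:10, Goran:11, Hiro:11, Ivy:9, Orla:10, Wendy:9.
The smallest farness is 6, for Ana, so Ana has the highest closeness.

Ana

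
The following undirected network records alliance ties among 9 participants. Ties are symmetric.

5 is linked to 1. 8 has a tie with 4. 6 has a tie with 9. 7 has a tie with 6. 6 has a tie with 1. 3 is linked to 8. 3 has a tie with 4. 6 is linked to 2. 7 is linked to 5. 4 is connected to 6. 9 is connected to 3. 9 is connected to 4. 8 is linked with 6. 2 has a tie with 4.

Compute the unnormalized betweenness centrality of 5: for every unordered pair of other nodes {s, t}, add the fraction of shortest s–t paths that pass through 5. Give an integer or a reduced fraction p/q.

1/2

Pairs whose geodesics pass through 5 — 1–7: 1/2.
All other pairs contribute 0.
Summing the contributions gives betweenness(5) = 1/2.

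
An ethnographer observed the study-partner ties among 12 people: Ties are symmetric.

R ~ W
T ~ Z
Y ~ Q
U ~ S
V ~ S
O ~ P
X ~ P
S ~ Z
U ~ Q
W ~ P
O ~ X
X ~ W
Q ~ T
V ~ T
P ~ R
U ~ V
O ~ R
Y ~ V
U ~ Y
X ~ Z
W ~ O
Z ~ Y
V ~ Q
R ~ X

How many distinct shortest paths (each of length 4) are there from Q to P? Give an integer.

The shortest distance is 4. The length-4 paths are: Q–T–Z–X–P; Q–Y–Z–X–P.
That gives 2 distinct shortest paths.

2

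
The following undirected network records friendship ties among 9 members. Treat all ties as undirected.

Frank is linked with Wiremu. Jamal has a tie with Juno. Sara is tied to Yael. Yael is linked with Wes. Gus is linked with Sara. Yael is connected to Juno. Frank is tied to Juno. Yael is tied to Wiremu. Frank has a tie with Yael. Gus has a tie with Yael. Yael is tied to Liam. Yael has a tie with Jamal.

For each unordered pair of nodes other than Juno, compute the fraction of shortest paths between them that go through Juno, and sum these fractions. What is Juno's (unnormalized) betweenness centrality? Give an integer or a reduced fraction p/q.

1/2

Pairs whose geodesics pass through Juno — Frank–Jamal: 1/2.
All other pairs contribute 0.
Summing the contributions gives betweenness(Juno) = 1/2.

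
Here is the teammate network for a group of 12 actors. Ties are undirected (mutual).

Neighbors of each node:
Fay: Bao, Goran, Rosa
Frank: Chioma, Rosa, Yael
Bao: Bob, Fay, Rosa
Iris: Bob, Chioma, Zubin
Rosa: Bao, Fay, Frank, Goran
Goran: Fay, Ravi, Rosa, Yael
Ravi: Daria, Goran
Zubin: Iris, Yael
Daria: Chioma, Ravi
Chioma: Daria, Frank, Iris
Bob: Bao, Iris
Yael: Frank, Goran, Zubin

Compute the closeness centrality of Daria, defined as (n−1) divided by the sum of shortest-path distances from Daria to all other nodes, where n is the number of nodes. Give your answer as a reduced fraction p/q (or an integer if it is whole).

11/27

Distances from Daria: Bao:4, Bob:3, Chioma:1, Fay:3, Frank:2, Goran:2, Iris:2, Ravi:1, Rosa:3, Yael:3, Zubin:3. Sum = 27.
n = 12, so closeness = 11/27.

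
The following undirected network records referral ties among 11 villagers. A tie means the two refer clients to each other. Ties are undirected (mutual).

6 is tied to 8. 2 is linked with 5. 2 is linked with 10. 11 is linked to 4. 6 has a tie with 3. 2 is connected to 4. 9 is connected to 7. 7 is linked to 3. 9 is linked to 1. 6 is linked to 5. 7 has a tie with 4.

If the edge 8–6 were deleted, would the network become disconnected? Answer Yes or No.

Yes

Without the 8–6 edge there is no alternate route between 8 and 6, so the network disconnects. It is a bridge.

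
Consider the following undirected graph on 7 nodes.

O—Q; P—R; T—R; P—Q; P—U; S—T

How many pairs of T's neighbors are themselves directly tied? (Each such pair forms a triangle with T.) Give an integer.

0

T's neighbors are R and S, but none of them are tied to each other, so no triangle contains T.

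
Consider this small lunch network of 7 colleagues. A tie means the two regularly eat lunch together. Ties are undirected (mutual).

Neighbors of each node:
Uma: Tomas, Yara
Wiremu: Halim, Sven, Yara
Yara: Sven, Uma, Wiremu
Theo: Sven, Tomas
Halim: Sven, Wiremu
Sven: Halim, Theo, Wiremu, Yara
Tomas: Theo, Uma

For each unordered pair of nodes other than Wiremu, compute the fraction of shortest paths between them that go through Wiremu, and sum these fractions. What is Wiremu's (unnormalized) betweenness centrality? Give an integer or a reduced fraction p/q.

1

Pairs whose geodesics pass through Wiremu — Uma–Halim: 1/2; Yara–Halim: 1/2.
All other pairs contribute 0.
Summing the contributions gives betweenness(Wiremu) = 1.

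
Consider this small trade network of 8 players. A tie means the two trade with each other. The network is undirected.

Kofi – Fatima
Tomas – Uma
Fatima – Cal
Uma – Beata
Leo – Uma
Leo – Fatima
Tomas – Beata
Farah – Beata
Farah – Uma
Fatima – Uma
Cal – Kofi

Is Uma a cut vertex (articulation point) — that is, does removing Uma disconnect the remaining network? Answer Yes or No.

Removing Uma leaves {Beata, Farah, and Tomas} with no path to {Cal, Fatima, Kofi, and Leo}, so the network splits into 2 components. Uma is a cut vertex.

Yes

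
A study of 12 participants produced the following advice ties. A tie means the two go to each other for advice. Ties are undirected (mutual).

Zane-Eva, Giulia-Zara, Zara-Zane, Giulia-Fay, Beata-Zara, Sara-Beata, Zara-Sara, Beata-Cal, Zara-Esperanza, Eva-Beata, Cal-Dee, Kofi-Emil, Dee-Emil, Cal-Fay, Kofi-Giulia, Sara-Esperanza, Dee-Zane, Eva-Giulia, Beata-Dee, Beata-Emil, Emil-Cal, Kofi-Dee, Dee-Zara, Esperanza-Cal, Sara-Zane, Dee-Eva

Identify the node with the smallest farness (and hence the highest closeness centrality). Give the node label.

Dee

Farness (sum of distances to all others) for each node — Beata:16, Cal:17, Dee:15, Emil:18, Esperanza:21, Eva:19, Fay:22, Giulia:18, Kofi:21, Sara:20, Zane:19, Zara:16.
The smallest farness is 15, for Dee, so Dee has the highest closeness.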